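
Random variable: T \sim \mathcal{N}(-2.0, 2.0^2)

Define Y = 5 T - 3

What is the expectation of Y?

For Y = 5T - 3:
E[Y] = 5 * E[T] - 3
E[T] = -2.0 = -2
E[Y] = 5 * (-2) - 3 = -13

-13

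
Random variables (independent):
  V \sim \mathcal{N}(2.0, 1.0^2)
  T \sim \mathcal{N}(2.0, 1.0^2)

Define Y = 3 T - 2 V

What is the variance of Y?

For independent RVs: Var(aX + bY) = a²Var(X) + b²Var(Y)
Var(V) = 1
Var(T) = 1
Var(Y) = (-2)²*1 + 3²*1
= 4*1 + 9*1 = 13

13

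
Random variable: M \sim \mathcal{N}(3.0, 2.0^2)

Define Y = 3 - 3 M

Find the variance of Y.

For Y = aM + b: Var(Y) = a² * Var(M)
Var(M) = 2.0^2 = 4
Var(Y) = (-3)² * 4 = 9 * 4 = 36

36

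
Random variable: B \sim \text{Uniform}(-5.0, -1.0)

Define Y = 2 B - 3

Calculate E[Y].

For Y = 2B - 3:
E[Y] = 2 * E[B] - 3
E[B] = (-5 - 1)/2 = -3
E[Y] = 2 * (-3) - 3 = -9

-9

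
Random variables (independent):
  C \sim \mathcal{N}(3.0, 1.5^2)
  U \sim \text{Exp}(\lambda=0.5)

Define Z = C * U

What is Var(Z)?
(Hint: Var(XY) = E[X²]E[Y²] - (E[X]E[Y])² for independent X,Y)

Var(XY) = E[X²]E[Y²] - (E[X]E[Y])²
E[C] = 3, Var(C) = 2.25
E[U] = 2, Var(U) = 4
E[C²] = 2.25 + 3² = 11.25
E[U²] = 4 + 2² = 8
Var(Z) = 11.25*8 - (3*2)²
= 90 - 36 = 54

54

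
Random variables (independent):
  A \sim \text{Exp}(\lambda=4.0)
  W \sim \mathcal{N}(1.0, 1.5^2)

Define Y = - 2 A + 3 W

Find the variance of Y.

For independent RVs: Var(aX + bY) = a²Var(X) + b²Var(Y)
Var(A) = 0.0625
Var(W) = 2.25
Var(Y) = (-2)²*0.0625 + 3²*2.25
= 4*0.0625 + 9*2.25 = 20.5

20.5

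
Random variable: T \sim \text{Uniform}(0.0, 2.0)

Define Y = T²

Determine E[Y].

Using E[X²] = Var(X) + (E[X])²:
E[T] = 1
Var(T) = (2 - 0)^2/12 = 0.33333333
E[T²] = 0.33333333 + 1² = 0.33333333 + 1 = 1.3333333

1.3333333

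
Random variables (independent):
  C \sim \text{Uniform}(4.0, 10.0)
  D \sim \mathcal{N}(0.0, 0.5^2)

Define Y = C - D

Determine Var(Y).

For independent RVs: Var(aX + bY) = a²Var(X) + b²Var(Y)
Var(C) = 3
Var(D) = 0.25
Var(Y) = 1²*3 + (-1)²*0.25
= 1*3 + 1*0.25 = 3.25

3.25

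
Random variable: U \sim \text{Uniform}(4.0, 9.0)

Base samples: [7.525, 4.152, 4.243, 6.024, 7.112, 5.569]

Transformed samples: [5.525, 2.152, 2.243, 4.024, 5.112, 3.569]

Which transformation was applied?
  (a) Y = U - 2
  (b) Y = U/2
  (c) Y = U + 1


Checking option (a) Y = U - 2:
  U = 7.525 -> Y = 5.525 ✓
  U = 4.152 -> Y = 2.152 ✓
  U = 4.243 -> Y = 2.243 ✓
All samples match this transformation.

(a) U - 2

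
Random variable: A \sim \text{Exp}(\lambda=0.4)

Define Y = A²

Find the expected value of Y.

E[A²] = Var(A) + (E[A])² = 6.25 + 6.25 = 12.5

12.5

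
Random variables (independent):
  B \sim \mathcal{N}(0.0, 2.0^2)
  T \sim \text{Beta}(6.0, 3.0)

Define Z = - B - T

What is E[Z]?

E[Z] = -1*E[B] - 1*E[T]
E[B] = 0
E[T] = 0.66666667
E[Z] = -1*0 - 1*0.66666667 = -0.66666667

-0.66666667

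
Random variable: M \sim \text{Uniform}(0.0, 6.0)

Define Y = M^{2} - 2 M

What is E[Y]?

E[Y] = 1*E[M²] - 2*E[M]
E[M] = 3
E[M²] = Var(M) + (E[M])² = 3 + 9 = 12
E[Y] = 1*12 - 2*3 = 6

6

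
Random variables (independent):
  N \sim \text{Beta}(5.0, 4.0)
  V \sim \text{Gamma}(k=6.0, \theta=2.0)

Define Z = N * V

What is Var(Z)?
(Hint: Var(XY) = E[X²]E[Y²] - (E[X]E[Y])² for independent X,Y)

Var(XY) = E[X²]E[Y²] - (E[X]E[Y])²
E[N] = 0.55555556, Var(N) = 0.024691358
E[V] = 12, Var(V) = 24
E[N²] = 0.024691358 + 0.55555556² = 0.33333333
E[V²] = 24 + 12² = 168
Var(Z) = 0.33333333*168 - (0.55555556*12)²
= 56 - 44.444444 = 11.555556

11.555556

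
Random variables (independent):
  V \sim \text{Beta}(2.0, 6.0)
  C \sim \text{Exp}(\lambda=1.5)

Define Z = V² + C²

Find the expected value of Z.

E[Z] = E[V²] + E[C²]
E[V²] = Var(V) + E[V]² = 0.020833333 + 0.0625 = 0.083333333
E[C²] = Var(C) + E[C]² = 0.44444444 + 0.44444444 = 0.88888889
E[Z] = 0.083333333 + 0.88888889 = 0.97222222

0.97222222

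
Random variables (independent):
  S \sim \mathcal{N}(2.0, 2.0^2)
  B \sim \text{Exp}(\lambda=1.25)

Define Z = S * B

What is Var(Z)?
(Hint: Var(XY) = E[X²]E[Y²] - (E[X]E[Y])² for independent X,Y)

Var(XY) = E[X²]E[Y²] - (E[X]E[Y])²
E[S] = 2, Var(S) = 4
E[B] = 0.8, Var(B) = 0.64
E[S²] = 4 + 2² = 8
E[B²] = 0.64 + 0.8² = 1.28
Var(Z) = 8*1.28 - (2*0.8)²
= 10.24 - 2.56 = 7.68

7.68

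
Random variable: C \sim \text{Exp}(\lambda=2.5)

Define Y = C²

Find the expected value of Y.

Using E[X²] = Var(X) + (E[X])²:
E[C] = 0.4
Var(C) = 1/2.5^2 = 0.16
E[C²] = 0.16 + 0.4² = 0.16 + 0.16 = 0.32

0.32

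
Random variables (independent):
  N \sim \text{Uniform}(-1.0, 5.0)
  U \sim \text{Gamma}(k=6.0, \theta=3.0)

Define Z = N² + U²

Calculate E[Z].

E[Z] = E[N²] + E[U²]
E[N²] = Var(N) + E[N]² = 3 + 4 = 7
E[U²] = Var(U) + E[U]² = 54 + 324 = 378
E[Z] = 7 + 378 = 385

385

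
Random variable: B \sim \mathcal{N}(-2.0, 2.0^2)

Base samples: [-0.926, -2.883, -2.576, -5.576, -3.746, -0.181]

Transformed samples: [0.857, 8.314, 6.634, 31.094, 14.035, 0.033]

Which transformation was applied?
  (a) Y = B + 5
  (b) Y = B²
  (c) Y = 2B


Checking option (b) Y = B²:
  B = -0.926 -> Y = 0.857 ✓
  B = -2.883 -> Y = 8.314 ✓
  B = -2.576 -> Y = 6.634 ✓
All samples match this transformation.

(b) B²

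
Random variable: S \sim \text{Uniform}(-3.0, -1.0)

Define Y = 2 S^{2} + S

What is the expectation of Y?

E[Y] = 2*E[S²] + 1*E[S]
E[S] = -2
E[S²] = Var(S) + (E[S])² = 0.33333333 + 4 = 4.3333333
E[Y] = 2*4.3333333 + 1*(-2) = 6.6666667

6.6666667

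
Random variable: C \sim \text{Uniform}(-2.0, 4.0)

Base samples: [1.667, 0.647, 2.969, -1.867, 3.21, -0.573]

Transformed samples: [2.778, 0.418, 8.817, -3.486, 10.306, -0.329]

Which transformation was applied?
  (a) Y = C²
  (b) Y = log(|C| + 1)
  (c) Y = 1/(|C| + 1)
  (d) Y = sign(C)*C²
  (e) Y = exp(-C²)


Checking option (d) Y = sign(C)*C²:
  C = 1.667 -> Y = 2.778 ✓
  C = 0.647 -> Y = 0.418 ✓
  C = 2.969 -> Y = 8.817 ✓
All samples match this transformation.

(d) sign(C)*C²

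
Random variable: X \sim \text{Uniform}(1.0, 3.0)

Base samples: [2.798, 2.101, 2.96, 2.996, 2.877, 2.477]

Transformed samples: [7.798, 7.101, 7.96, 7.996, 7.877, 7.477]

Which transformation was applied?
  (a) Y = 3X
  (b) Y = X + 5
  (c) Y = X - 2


Checking option (b) Y = X + 5:
  X = 2.798 -> Y = 7.798 ✓
  X = 2.101 -> Y = 7.101 ✓
  X = 2.96 -> Y = 7.96 ✓
All samples match this transformation.

(b) X + 5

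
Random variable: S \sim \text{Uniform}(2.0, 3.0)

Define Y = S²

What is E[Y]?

Using E[X²] = Var(X) + (E[X])²:
E[S] = 2.5
Var(S) = (3 - 2)^2/12 = 0.083333333
E[S²] = 0.083333333 + 2.5² = 0.083333333 + 6.25 = 6.3333333

6.3333333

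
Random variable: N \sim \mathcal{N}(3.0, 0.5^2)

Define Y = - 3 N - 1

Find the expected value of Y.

For Y = -3N - 1:
E[Y] = -3 * E[N] - 1
E[N] = 3.0 = 3
E[Y] = -3 * 3 - 1 = -10

-10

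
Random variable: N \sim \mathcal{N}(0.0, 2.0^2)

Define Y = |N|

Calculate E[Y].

For X ~ N(0, 2.0²), E[|X|] = sigma * sqrt(2/pi)
= 2.0 * sqrt(2/pi) = 1.5957691

1.5957691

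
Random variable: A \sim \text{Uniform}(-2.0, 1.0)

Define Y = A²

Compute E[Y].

E[A²] = Var(A) + (E[A])² = 0.75 + 0.25 = 1

1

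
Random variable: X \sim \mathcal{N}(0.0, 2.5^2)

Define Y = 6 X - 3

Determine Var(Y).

For Y = aX + b: Var(Y) = a² * Var(X)
Var(X) = 2.5^2 = 6.25
Var(Y) = 6² * 6.25 = 36 * 6.25 = 225

225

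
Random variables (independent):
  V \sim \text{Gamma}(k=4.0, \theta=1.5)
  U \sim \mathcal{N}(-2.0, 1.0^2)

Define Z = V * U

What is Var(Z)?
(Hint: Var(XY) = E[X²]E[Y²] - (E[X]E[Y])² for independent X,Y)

Var(XY) = E[X²]E[Y²] - (E[X]E[Y])²
E[V] = 6, Var(V) = 9
E[U] = -2, Var(U) = 1
E[V²] = 9 + 6² = 45
E[U²] = 1 + (-2)² = 5
Var(Z) = 45*5 - (6*(-2))²
= 225 - 144 = 81

81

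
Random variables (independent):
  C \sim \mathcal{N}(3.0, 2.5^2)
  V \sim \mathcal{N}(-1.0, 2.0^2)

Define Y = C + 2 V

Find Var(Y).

For independent RVs: Var(aX + bY) = a²Var(X) + b²Var(Y)
Var(C) = 6.25
Var(V) = 4
Var(Y) = 1²*6.25 + 2²*4
= 1*6.25 + 4*4 = 22.25

22.25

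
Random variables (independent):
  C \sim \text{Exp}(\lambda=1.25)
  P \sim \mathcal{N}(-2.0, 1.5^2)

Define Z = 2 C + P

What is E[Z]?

E[Z] = 2*E[C] + 1*E[P]
E[C] = 0.8
E[P] = -2
E[Z] = 2*0.8 + 1*(-2) = -0.4

-0.4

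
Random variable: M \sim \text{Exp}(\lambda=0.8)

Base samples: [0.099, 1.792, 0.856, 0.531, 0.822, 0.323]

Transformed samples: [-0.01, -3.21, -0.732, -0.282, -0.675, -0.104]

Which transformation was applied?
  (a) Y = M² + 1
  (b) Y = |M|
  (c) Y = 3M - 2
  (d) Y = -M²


Checking option (d) Y = -M²:
  M = 0.099 -> Y = -0.01 ✓
  M = 1.792 -> Y = -3.21 ✓
  M = 0.856 -> Y = -0.732 ✓
All samples match this transformation.

(d) -M²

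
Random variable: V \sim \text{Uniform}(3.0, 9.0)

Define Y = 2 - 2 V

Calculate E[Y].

For Y = -2V + 2:
E[Y] = -2 * E[V] + 2
E[V] = (3 + 9)/2 = 6
E[Y] = -2 * 6 + 2 = -10

-10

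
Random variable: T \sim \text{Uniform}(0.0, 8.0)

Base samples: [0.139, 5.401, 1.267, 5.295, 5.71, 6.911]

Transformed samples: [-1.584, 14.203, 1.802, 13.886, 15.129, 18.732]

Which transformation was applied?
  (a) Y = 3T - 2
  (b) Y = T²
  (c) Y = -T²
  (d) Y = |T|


Checking option (a) Y = 3T - 2:
  T = 0.139 -> Y = -1.584 ✓
  T = 5.401 -> Y = 14.203 ✓
  T = 1.267 -> Y = 1.802 ✓
All samples match this transformation.

(a) 3T - 2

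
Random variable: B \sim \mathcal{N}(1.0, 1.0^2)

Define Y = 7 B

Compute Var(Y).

For Y = aB + b: Var(Y) = a² * Var(B)
Var(B) = 1.0^2 = 1
Var(Y) = 7² * 1 = 49 * 1 = 49

49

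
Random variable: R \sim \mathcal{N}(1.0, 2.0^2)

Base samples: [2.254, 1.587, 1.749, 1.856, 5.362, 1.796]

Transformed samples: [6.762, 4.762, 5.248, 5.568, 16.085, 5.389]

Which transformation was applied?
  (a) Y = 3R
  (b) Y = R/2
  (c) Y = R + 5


Checking option (a) Y = 3R:
  R = 2.254 -> Y = 6.762 ✓
  R = 1.587 -> Y = 4.762 ✓
  R = 1.749 -> Y = 5.248 ✓
All samples match this transformation.

(a) 3R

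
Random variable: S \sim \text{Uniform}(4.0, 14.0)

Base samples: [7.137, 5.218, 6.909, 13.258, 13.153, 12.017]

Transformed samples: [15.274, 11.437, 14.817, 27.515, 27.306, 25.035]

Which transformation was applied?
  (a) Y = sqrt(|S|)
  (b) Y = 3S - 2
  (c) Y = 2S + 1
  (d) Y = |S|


Checking option (c) Y = 2S + 1:
  S = 7.137 -> Y = 15.274 ✓
  S = 5.218 -> Y = 11.437 ✓
  S = 6.909 -> Y = 14.817 ✓
All samples match this transformation.

(c) 2S + 1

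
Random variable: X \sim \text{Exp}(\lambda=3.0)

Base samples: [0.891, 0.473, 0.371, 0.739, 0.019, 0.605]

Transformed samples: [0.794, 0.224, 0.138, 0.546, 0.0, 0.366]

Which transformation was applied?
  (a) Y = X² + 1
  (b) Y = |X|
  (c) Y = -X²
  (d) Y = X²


Checking option (d) Y = X²:
  X = 0.891 -> Y = 0.794 ✓
  X = 0.473 -> Y = 0.224 ✓
  X = 0.371 -> Y = 0.138 ✓
All samples match this transformation.

(d) X²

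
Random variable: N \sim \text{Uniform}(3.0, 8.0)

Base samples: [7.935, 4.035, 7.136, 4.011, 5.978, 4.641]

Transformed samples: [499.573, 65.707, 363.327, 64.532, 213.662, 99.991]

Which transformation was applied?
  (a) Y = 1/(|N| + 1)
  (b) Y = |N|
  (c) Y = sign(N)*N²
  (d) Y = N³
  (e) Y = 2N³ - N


Checking option (d) Y = N³:
  N = 7.935 -> Y = 499.573 ✓
  N = 4.035 -> Y = 65.707 ✓
  N = 7.136 -> Y = 363.327 ✓
All samples match this transformation.

(d) N³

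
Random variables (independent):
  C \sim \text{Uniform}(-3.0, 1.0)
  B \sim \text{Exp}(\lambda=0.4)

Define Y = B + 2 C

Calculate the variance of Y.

For independent RVs: Var(aX + bY) = a²Var(X) + b²Var(Y)
Var(C) = 1.3333333
Var(B) = 6.25
Var(Y) = 2²*1.3333333 + 1²*6.25
= 4*1.3333333 + 1*6.25 = 11.583333

11.583333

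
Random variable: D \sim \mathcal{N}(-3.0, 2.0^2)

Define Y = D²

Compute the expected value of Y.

Using E[X²] = Var(X) + (E[X])²:
E[D] = -3
Var(D) = 2.0^2 = 4
E[D²] = 4 + (-3)² = 4 + 9 = 13

13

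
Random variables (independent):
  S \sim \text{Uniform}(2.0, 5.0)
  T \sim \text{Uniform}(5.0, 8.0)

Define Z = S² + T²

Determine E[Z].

E[Z] = E[S²] + E[T²]
E[S²] = Var(S) + E[S]² = 0.75 + 12.25 = 13
E[T²] = Var(T) + E[T]² = 0.75 + 42.25 = 43
E[Z] = 13 + 43 = 56

56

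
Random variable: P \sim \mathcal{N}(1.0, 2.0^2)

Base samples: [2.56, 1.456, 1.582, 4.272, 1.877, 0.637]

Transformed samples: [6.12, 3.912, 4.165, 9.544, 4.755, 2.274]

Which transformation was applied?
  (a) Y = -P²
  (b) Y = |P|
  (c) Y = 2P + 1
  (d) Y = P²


Checking option (c) Y = 2P + 1:
  P = 2.56 -> Y = 6.12 ✓
  P = 1.456 -> Y = 3.912 ✓
  P = 1.582 -> Y = 4.165 ✓
All samples match this transformation.

(c) 2P + 1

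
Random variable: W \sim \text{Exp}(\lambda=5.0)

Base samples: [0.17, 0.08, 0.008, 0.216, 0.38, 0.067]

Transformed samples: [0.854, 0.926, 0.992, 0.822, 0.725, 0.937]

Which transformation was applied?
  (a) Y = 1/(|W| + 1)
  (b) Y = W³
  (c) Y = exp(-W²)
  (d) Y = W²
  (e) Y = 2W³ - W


Checking option (a) Y = 1/(|W| + 1):
  W = 0.17 -> Y = 0.854 ✓
  W = 0.08 -> Y = 0.926 ✓
  W = 0.008 -> Y = 0.992 ✓
All samples match this transformation.

(a) 1/(|W| + 1)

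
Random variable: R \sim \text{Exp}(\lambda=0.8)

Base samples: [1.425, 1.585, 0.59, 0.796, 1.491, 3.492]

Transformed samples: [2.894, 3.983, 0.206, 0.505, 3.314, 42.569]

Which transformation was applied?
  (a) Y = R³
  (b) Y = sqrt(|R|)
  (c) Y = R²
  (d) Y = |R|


Checking option (a) Y = R³:
  R = 1.425 -> Y = 2.894 ✓
  R = 1.585 -> Y = 3.983 ✓
  R = 0.59 -> Y = 0.206 ✓
All samples match this transformation.

(a) R³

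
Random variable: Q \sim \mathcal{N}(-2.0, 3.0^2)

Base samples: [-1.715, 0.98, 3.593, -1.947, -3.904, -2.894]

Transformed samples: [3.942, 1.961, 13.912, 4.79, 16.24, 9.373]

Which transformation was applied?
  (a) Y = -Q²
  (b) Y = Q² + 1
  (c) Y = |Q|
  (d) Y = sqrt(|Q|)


Checking option (b) Y = Q² + 1:
  Q = -1.715 -> Y = 3.942 ✓
  Q = 0.98 -> Y = 1.961 ✓
  Q = 3.593 -> Y = 13.912 ✓
All samples match this transformation.

(b) Q² + 1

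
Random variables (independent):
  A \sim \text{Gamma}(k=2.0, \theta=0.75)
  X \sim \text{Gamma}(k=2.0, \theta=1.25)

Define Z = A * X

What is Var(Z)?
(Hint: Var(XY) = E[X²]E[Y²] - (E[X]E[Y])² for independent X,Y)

Var(XY) = E[X²]E[Y²] - (E[X]E[Y])²
E[A] = 1.5, Var(A) = 1.125
E[X] = 2.5, Var(X) = 3.125
E[A²] = 1.125 + 1.5² = 3.375
E[X²] = 3.125 + 2.5² = 9.375
Var(Z) = 3.375*9.375 - (1.5*2.5)²
= 31.640625 - 14.0625 = 17.578125

17.578125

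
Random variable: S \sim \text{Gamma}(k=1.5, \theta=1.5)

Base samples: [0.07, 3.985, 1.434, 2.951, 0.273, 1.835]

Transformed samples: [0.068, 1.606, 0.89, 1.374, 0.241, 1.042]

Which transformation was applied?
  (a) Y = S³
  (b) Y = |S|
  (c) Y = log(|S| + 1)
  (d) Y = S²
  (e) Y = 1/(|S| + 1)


Checking option (c) Y = log(|S| + 1):
  S = 0.07 -> Y = 0.068 ✓
  S = 3.985 -> Y = 1.606 ✓
  S = 1.434 -> Y = 0.89 ✓
All samples match this transformation.

(c) log(|S| + 1)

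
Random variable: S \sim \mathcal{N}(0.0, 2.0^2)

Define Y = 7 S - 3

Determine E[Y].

For Y = 7S - 3:
E[Y] = 7 * E[S] - 3
E[S] = 0.0 = 0
E[Y] = 7 * 0 - 3 = -3

-3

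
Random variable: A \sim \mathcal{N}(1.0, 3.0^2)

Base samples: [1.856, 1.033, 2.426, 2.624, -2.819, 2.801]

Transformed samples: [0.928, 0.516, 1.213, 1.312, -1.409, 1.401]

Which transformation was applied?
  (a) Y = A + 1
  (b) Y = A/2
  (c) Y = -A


Checking option (b) Y = A/2:
  A = 1.856 -> Y = 0.928 ✓
  A = 1.033 -> Y = 0.516 ✓
  A = 2.426 -> Y = 1.213 ✓
All samples match this transformation.

(b) A/2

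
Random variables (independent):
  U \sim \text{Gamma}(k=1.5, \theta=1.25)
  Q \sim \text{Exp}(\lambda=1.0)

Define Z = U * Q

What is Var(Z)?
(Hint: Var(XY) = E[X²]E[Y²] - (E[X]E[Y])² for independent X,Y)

Var(XY) = E[X²]E[Y²] - (E[X]E[Y])²
E[U] = 1.875, Var(U) = 2.34375
E[Q] = 1, Var(Q) = 1
E[U²] = 2.34375 + 1.875² = 5.859375
E[Q²] = 1 + 1² = 2
Var(Z) = 5.859375*2 - (1.875*1)²
= 11.71875 - 3.515625 = 8.203125

8.203125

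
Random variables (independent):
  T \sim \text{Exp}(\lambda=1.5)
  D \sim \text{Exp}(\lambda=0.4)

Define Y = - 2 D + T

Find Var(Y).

For independent RVs: Var(aX + bY) = a²Var(X) + b²Var(Y)
Var(T) = 0.44444444
Var(D) = 6.25
Var(Y) = 1²*0.44444444 + (-2)²*6.25
= 1*0.44444444 + 4*6.25 = 25.444444

25.444444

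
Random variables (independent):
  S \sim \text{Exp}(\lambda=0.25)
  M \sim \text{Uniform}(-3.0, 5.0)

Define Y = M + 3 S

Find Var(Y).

For independent RVs: Var(aX + bY) = a²Var(X) + b²Var(Y)
Var(S) = 16
Var(M) = 5.3333333
Var(Y) = 3²*16 + 1²*5.3333333
= 9*16 + 1*5.3333333 = 149.33333

149.33333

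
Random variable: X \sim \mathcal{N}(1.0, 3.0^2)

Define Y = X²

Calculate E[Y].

E[X²] = Var(X) + (E[X])² = 9 + 1 = 10

10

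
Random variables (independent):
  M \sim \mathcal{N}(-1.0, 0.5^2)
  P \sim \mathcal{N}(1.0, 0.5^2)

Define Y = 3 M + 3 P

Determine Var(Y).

For independent RVs: Var(aX + bY) = a²Var(X) + b²Var(Y)
Var(M) = 0.25
Var(P) = 0.25
Var(Y) = 3²*0.25 + 3²*0.25
= 9*0.25 + 9*0.25 = 4.5

4.5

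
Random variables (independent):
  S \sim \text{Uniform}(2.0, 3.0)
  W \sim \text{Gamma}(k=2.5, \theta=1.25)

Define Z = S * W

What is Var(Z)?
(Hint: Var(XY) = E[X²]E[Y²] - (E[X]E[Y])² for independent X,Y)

Var(XY) = E[X²]E[Y²] - (E[X]E[Y])²
E[S] = 2.5, Var(S) = 0.083333333
E[W] = 3.125, Var(W) = 3.90625
E[S²] = 0.083333333 + 2.5² = 6.3333333
E[W²] = 3.90625 + 3.125² = 13.671875
Var(Z) = 6.3333333*13.671875 - (2.5*3.125)²
= 86.588542 - 61.035156 = 25.553385

25.553385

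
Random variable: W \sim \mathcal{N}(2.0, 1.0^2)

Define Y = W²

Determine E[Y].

Using E[X²] = Var(X) + (E[X])²:
E[W] = 2
Var(W) = 1.0^2 = 1
E[W²] = 1 + 2² = 1 + 4 = 5

5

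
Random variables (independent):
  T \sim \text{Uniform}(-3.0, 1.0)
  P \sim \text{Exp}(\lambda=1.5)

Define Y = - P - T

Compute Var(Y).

For independent RVs: Var(aX + bY) = a²Var(X) + b²Var(Y)
Var(T) = 1.3333333
Var(P) = 0.44444444
Var(Y) = (-1)²*1.3333333 + (-1)²*0.44444444
= 1*1.3333333 + 1*0.44444444 = 1.7777778

1.7777778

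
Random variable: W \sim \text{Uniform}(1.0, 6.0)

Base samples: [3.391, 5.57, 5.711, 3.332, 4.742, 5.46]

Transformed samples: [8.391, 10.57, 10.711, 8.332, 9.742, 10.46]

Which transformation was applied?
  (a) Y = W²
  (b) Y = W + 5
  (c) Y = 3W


Checking option (b) Y = W + 5:
  W = 3.391 -> Y = 8.391 ✓
  W = 5.57 -> Y = 10.57 ✓
  W = 5.711 -> Y = 10.711 ✓
All samples match this transformation.

(b) W + 5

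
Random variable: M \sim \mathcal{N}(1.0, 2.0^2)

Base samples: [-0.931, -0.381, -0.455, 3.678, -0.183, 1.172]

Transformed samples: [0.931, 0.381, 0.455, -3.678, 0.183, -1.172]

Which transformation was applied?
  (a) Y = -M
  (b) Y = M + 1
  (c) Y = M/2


Checking option (a) Y = -M:
  M = -0.931 -> Y = 0.931 ✓
  M = -0.381 -> Y = 0.381 ✓
  M = -0.455 -> Y = 0.455 ✓
All samples match this transformation.

(a) -M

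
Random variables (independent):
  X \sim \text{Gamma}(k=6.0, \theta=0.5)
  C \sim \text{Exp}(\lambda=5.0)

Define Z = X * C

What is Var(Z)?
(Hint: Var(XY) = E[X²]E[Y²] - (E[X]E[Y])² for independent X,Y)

Var(XY) = E[X²]E[Y²] - (E[X]E[Y])²
E[X] = 3, Var(X) = 1.5
E[C] = 0.2, Var(C) = 0.04
E[X²] = 1.5 + 3² = 10.5
E[C²] = 0.04 + 0.2² = 0.08
Var(Z) = 10.5*0.08 - (3*0.2)²
= 0.84 - 0.36 = 0.48

0.48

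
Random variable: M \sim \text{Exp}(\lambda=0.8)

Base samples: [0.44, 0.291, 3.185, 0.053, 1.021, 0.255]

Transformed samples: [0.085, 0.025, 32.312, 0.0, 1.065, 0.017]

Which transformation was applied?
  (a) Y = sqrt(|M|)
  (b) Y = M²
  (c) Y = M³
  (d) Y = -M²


Checking option (c) Y = M³:
  M = 0.44 -> Y = 0.085 ✓
  M = 0.291 -> Y = 0.025 ✓
  M = 3.185 -> Y = 32.312 ✓
All samples match this transformation.

(c) M³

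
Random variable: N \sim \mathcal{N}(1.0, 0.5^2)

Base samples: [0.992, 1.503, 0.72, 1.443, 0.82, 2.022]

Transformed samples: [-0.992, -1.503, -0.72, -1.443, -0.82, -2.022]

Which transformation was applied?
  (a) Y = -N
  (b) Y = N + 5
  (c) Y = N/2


Checking option (a) Y = -N:
  N = 0.992 -> Y = -0.992 ✓
  N = 1.503 -> Y = -1.503 ✓
  N = 0.72 -> Y = -0.72 ✓
All samples match this transformation.

(a) -N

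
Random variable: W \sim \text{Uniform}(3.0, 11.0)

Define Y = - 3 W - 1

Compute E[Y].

For Y = -3W - 1:
E[Y] = -3 * E[W] - 1
E[W] = (3 + 11)/2 = 7
E[Y] = -3 * 7 - 1 = -22

-22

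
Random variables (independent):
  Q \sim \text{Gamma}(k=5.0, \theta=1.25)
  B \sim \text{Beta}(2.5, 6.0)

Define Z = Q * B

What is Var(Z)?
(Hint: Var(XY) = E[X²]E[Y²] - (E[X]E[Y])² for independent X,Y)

Var(XY) = E[X²]E[Y²] - (E[X]E[Y])²
E[Q] = 6.25, Var(Q) = 7.8125
E[B] = 0.29411765, Var(B) = 0.021853943
E[Q²] = 7.8125 + 6.25² = 46.875
E[B²] = 0.021853943 + 0.29411765² = 0.10835913
Var(Z) = 46.875*0.10835913 - (6.25*0.29411765)²
= 5.0793344 - 3.379109 = 1.7002254

1.7002254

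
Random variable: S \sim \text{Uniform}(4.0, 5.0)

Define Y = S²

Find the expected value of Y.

Using E[X²] = Var(X) + (E[X])²:
E[S] = 4.5
Var(S) = (5 - 4)^2/12 = 0.083333333
E[S²] = 0.083333333 + 4.5² = 0.083333333 + 20.25 = 20.333333

20.333333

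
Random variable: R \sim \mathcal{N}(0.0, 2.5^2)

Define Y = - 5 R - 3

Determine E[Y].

For Y = -5R - 3:
E[Y] = -5 * E[R] - 3
E[R] = 0.0 = 0
E[Y] = -5 * 0 - 3 = -3

-3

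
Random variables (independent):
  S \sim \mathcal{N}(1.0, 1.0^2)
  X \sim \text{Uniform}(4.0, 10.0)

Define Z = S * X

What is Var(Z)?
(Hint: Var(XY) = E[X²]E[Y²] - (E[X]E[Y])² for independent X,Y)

Var(XY) = E[X²]E[Y²] - (E[X]E[Y])²
E[S] = 1, Var(S) = 1
E[X] = 7, Var(X) = 3
E[S²] = 1 + 1² = 2
E[X²] = 3 + 7² = 52
Var(Z) = 2*52 - (1*7)²
= 104 - 49 = 55

55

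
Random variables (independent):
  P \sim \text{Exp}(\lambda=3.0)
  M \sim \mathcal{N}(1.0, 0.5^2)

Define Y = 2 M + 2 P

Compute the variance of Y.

For independent RVs: Var(aX + bY) = a²Var(X) + b²Var(Y)
Var(P) = 0.11111111
Var(M) = 0.25
Var(Y) = 2²*0.11111111 + 2²*0.25
= 4*0.11111111 + 4*0.25 = 1.4444444

1.4444444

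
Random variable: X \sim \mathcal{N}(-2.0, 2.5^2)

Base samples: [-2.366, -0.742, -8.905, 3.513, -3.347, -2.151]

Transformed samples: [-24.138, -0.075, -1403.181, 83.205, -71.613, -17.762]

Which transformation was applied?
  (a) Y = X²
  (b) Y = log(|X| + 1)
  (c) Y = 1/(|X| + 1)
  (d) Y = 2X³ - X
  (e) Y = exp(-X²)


Checking option (d) Y = 2X³ - X:
  X = -2.366 -> Y = -24.138 ✓
  X = -0.742 -> Y = -0.075 ✓
  X = -8.905 -> Y = -1403.181 ✓
All samples match this transformation.

(d) 2X³ - X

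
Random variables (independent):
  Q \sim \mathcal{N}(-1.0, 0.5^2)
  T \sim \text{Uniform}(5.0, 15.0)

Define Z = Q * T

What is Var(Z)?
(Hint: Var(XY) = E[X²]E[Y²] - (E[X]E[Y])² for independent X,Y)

Var(XY) = E[X²]E[Y²] - (E[X]E[Y])²
E[Q] = -1, Var(Q) = 0.25
E[T] = 10, Var(T) = 8.3333333
E[Q²] = 0.25 + (-1)² = 1.25
E[T²] = 8.3333333 + 10² = 108.33333
Var(Z) = 1.25*108.33333 - (-1*10)²
= 135.41667 - 100 = 35.416667

35.416667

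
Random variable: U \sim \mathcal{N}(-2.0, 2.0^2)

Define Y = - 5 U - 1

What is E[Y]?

For Y = -5U - 1:
E[Y] = -5 * E[U] - 1
E[U] = -2.0 = -2
E[Y] = -5 * (-2) - 1 = 9

9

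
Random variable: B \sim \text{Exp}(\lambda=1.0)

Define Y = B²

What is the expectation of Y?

Using E[X²] = Var(X) + (E[X])²:
E[B] = 1
Var(B) = 1/1.0^2 = 1
E[B²] = 1 + 1² = 1 + 1 = 2

2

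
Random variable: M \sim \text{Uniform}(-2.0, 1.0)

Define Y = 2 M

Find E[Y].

For Y = 2M:
E[Y] = 2 * E[M]
E[M] = (-2 + 1)/2 = -0.5
E[Y] = 2 * (-0.5) = -1

-1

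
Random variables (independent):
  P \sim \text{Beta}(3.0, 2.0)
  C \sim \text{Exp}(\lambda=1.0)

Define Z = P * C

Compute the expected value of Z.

For independent RVs: E[XY] = E[X]*E[Y]
E[P] = 0.6
E[C] = 1
E[Z] = 0.6 * 1 = 0.6

0.6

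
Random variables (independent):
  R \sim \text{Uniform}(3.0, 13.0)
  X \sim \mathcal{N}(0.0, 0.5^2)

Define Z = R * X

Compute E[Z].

For independent RVs: E[XY] = E[X]*E[Y]
E[R] = 8
E[X] = 0
E[Z] = 8 * 0 = 0

0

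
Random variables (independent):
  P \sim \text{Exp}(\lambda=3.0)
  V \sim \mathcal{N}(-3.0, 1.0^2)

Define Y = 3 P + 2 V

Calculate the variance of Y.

For independent RVs: Var(aX + bY) = a²Var(X) + b²Var(Y)
Var(P) = 0.11111111
Var(V) = 1
Var(Y) = 3²*0.11111111 + 2²*1
= 9*0.11111111 + 4*1 = 5

5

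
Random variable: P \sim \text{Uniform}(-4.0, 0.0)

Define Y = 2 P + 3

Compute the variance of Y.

For Y = aP + b: Var(Y) = a² * Var(P)
Var(P) = (0 + 4)^2/12 = 1.3333333
Var(Y) = 2² * 1.3333333 = 4 * 1.3333333 = 5.3333333

5.3333333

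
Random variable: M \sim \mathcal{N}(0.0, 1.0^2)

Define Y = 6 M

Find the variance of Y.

For Y = aM + b: Var(Y) = a² * Var(M)
Var(M) = 1.0^2 = 1
Var(Y) = 6² * 1 = 36 * 1 = 36

36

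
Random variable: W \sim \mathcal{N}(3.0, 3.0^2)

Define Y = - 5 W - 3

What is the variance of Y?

For Y = aW + b: Var(Y) = a² * Var(W)
Var(W) = 3.0^2 = 9
Var(Y) = (-5)² * 9 = 25 * 9 = 225

225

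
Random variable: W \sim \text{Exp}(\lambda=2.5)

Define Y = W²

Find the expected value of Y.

Using E[X²] = Var(X) + (E[X])²:
E[W] = 0.4
Var(W) = 1/2.5^2 = 0.16
E[W²] = 0.16 + 0.4² = 0.16 + 0.16 = 0.32

0.32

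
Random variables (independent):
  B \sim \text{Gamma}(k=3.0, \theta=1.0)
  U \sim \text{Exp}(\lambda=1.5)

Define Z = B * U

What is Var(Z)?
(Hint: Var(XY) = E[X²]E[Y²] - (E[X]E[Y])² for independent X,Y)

Var(XY) = E[X²]E[Y²] - (E[X]E[Y])²
E[B] = 3, Var(B) = 3
E[U] = 0.66666667, Var(U) = 0.44444444
E[B²] = 3 + 3² = 12
E[U²] = 0.44444444 + 0.66666667² = 0.88888889
Var(Z) = 12*0.88888889 - (3*0.66666667)²
= 10.666667 - 4 = 6.6666667

6.6666667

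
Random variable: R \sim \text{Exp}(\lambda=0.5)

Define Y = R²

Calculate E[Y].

Using E[X²] = Var(X) + (E[X])²:
E[R] = 2
Var(R) = 1/0.5^2 = 4
E[R²] = 4 + 2² = 4 + 4 = 8

8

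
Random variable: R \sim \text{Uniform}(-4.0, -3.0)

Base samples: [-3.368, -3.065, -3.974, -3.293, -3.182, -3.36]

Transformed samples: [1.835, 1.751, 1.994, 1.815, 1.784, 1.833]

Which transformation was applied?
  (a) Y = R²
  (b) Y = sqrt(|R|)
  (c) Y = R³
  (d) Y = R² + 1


Checking option (b) Y = sqrt(|R|):
  R = -3.368 -> Y = 1.835 ✓
  R = -3.065 -> Y = 1.751 ✓
  R = -3.974 -> Y = 1.994 ✓
All samples match this transformation.

(b) sqrt(|R|)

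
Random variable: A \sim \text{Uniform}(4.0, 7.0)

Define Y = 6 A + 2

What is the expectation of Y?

For Y = 6A + 2:
E[Y] = 6 * E[A] + 2
E[A] = (4 + 7)/2 = 5.5
E[Y] = 6 * 5.5 + 2 = 35

35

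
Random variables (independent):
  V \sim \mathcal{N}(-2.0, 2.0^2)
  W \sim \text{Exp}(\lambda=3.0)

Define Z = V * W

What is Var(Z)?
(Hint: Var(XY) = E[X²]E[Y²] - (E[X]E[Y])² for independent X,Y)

Var(XY) = E[X²]E[Y²] - (E[X]E[Y])²
E[V] = -2, Var(V) = 4
E[W] = 0.33333333, Var(W) = 0.11111111
E[V²] = 4 + (-2)² = 8
E[W²] = 0.11111111 + 0.33333333² = 0.22222222
Var(Z) = 8*0.22222222 - (-2*0.33333333)²
= 1.7777778 - 0.44444444 = 1.3333333

1.3333333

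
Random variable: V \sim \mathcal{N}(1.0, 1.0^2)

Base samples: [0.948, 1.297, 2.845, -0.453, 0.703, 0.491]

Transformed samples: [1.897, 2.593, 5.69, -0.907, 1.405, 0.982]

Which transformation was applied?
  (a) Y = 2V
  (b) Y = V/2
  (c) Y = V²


Checking option (a) Y = 2V:
  V = 0.948 -> Y = 1.897 ✓
  V = 1.297 -> Y = 2.593 ✓
  V = 2.845 -> Y = 5.69 ✓
All samples match this transformation.

(a) 2V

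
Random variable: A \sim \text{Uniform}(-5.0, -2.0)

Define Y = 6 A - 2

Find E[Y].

For Y = 6A - 2:
E[Y] = 6 * E[A] - 2
E[A] = (-5 - 2)/2 = -3.5
E[Y] = 6 * (-3.5) - 2 = -23

-23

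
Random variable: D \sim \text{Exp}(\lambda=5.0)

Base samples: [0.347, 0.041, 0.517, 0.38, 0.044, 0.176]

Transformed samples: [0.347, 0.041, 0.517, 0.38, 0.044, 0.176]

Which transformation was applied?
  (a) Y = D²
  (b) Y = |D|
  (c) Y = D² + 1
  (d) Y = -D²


Checking option (b) Y = |D|:
  D = 0.347 -> Y = 0.347 ✓
  D = 0.041 -> Y = 0.041 ✓
  D = 0.517 -> Y = 0.517 ✓
All samples match this transformation.

(b) |D|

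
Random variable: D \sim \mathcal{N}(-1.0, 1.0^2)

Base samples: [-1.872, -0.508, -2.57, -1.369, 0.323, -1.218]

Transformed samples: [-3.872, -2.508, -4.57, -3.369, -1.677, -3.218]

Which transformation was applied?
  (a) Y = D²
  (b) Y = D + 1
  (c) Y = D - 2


Checking option (c) Y = D - 2:
  D = -1.872 -> Y = -3.872 ✓
  D = -0.508 -> Y = -2.508 ✓
  D = -2.57 -> Y = -4.57 ✓
All samples match this transformation.

(c) D - 2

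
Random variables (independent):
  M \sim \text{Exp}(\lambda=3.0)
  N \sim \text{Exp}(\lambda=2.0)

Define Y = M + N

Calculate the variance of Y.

For independent RVs: Var(aX + bY) = a²Var(X) + b²Var(Y)
Var(M) = 0.11111111
Var(N) = 0.25
Var(Y) = 1²*0.11111111 + 1²*0.25
= 1*0.11111111 + 1*0.25 = 0.36111111

0.36111111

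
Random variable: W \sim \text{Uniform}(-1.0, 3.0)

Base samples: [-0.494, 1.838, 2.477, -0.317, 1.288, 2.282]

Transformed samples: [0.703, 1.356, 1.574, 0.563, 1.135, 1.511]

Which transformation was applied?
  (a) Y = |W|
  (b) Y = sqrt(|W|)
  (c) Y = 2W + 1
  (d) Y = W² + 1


Checking option (b) Y = sqrt(|W|):
  W = -0.494 -> Y = 0.703 ✓
  W = 1.838 -> Y = 1.356 ✓
  W = 2.477 -> Y = 1.574 ✓
All samples match this transformation.

(b) sqrt(|W|)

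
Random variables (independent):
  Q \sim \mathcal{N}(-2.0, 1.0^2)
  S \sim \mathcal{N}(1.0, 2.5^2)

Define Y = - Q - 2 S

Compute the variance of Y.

For independent RVs: Var(aX + bY) = a²Var(X) + b²Var(Y)
Var(Q) = 1
Var(S) = 6.25
Var(Y) = (-1)²*1 + (-2)²*6.25
= 1*1 + 4*6.25 = 26

26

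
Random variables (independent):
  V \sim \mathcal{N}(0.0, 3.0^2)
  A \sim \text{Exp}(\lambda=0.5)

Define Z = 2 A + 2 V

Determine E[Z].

E[Z] = 2*E[V] + 2*E[A]
E[V] = 0
E[A] = 2
E[Z] = 2*0 + 2*2 = 4

4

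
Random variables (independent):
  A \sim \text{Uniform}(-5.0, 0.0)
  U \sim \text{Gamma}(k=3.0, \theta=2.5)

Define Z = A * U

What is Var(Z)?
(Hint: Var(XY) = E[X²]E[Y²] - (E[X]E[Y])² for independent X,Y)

Var(XY) = E[X²]E[Y²] - (E[X]E[Y])²
E[A] = -2.5, Var(A) = 2.0833333
E[U] = 7.5, Var(U) = 18.75
E[A²] = 2.0833333 + (-2.5)² = 8.3333333
E[U²] = 18.75 + 7.5² = 75
Var(Z) = 8.3333333*75 - (-2.5*7.5)²
= 625 - 351.5625 = 273.4375

273.4375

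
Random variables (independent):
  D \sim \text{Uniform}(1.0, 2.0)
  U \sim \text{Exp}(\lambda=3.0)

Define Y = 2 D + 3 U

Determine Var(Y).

For independent RVs: Var(aX + bY) = a²Var(X) + b²Var(Y)
Var(D) = 0.083333333
Var(U) = 0.11111111
Var(Y) = 2²*0.083333333 + 3²*0.11111111
= 4*0.083333333 + 9*0.11111111 = 1.3333333

1.3333333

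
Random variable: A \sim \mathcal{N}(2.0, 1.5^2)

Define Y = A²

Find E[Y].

Using E[X²] = Var(X) + (E[X])²:
E[A] = 2
Var(A) = 1.5^2 = 2.25
E[A²] = 2.25 + 2² = 2.25 + 4 = 6.25

6.25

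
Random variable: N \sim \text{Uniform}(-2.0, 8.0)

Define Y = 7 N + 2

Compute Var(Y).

For Y = aN + b: Var(Y) = a² * Var(N)
Var(N) = (8 + 2)^2/12 = 8.3333333
Var(Y) = 7² * 8.3333333 = 49 * 8.3333333 = 408.33333

408.33333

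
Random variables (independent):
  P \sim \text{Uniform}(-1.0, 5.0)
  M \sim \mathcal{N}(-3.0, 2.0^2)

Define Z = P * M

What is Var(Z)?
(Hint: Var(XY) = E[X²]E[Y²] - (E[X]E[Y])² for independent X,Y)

Var(XY) = E[X²]E[Y²] - (E[X]E[Y])²
E[P] = 2, Var(P) = 3
E[M] = -3, Var(M) = 4
E[P²] = 3 + 2² = 7
E[M²] = 4 + (-3)² = 13
Var(Z) = 7*13 - (2*(-3))²
= 91 - 36 = 55

55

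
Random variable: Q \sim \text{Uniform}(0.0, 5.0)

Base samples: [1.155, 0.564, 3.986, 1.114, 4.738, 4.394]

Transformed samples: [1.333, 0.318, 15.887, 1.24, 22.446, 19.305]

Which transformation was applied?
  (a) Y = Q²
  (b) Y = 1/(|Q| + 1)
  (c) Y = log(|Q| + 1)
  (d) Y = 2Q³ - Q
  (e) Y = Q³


Checking option (a) Y = Q²:
  Q = 1.155 -> Y = 1.333 ✓
  Q = 0.564 -> Y = 0.318 ✓
  Q = 3.986 -> Y = 15.887 ✓
All samples match this transformation.

(a) Q²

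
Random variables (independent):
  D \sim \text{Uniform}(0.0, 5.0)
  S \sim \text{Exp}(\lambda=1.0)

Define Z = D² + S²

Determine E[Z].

E[Z] = E[D²] + E[S²]
E[D²] = Var(D) + E[D]² = 2.0833333 + 6.25 = 8.3333333
E[S²] = Var(S) + E[S]² = 1 + 1 = 2
E[Z] = 8.3333333 + 2 = 10.333333

10.333333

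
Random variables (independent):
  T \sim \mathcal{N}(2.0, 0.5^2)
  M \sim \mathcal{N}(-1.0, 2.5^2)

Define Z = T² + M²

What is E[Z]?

E[Z] = E[T²] + E[M²]
E[T²] = Var(T) + E[T]² = 0.25 + 4 = 4.25
E[M²] = Var(M) + E[M]² = 6.25 + 1 = 7.25
E[Z] = 4.25 + 7.25 = 11.5

11.5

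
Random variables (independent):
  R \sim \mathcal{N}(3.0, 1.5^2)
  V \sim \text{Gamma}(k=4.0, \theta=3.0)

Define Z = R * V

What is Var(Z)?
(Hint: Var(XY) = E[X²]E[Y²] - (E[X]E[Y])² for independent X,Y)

Var(XY) = E[X²]E[Y²] - (E[X]E[Y])²
E[R] = 3, Var(R) = 2.25
E[V] = 12, Var(V) = 36
E[R²] = 2.25 + 3² = 11.25
E[V²] = 36 + 12² = 180
Var(Z) = 11.25*180 - (3*12)²
= 2025 - 1296 = 729

729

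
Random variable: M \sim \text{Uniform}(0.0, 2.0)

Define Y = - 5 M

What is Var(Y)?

For Y = aM + b: Var(Y) = a² * Var(M)
Var(M) = (2 - 0)^2/12 = 0.33333333
Var(Y) = (-5)² * 0.33333333 = 25 * 0.33333333 = 8.3333333

8.3333333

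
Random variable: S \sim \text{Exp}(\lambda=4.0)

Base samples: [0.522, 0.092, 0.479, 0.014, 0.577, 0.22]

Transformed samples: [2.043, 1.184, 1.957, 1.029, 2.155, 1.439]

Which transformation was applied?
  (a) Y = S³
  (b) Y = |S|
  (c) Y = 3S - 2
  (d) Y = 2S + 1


Checking option (d) Y = 2S + 1:
  S = 0.522 -> Y = 2.043 ✓
  S = 0.092 -> Y = 1.184 ✓
  S = 0.479 -> Y = 1.957 ✓
All samples match this transformation.

(d) 2S + 1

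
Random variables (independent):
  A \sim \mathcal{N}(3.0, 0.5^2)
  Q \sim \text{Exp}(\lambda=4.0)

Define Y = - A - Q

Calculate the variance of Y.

For independent RVs: Var(aX + bY) = a²Var(X) + b²Var(Y)
Var(A) = 0.25
Var(Q) = 0.0625
Var(Y) = (-1)²*0.25 + (-1)²*0.0625
= 1*0.25 + 1*0.0625 = 0.3125

0.3125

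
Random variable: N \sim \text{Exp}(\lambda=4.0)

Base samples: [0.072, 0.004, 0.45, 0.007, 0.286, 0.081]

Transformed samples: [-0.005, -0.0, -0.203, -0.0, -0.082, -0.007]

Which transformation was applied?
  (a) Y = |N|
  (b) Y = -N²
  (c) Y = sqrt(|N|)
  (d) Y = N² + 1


Checking option (b) Y = -N²:
  N = 0.072 -> Y = -0.005 ✓
  N = 0.004 -> Y = -0.0 ✓
  N = 0.45 -> Y = -0.203 ✓
All samples match this transformation.

(b) -N²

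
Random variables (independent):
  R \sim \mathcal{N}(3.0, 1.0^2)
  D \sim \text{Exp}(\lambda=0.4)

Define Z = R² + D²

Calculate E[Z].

E[Z] = E[R²] + E[D²]
E[R²] = Var(R) + E[R]² = 1 + 9 = 10
E[D²] = Var(D) + E[D]² = 6.25 + 6.25 = 12.5
E[Z] = 10 + 12.5 = 22.5

22.5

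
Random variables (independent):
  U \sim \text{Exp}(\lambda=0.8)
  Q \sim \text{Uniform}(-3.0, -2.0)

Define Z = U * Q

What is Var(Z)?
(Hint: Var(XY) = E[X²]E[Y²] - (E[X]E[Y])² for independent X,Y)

Var(XY) = E[X²]E[Y²] - (E[X]E[Y])²
E[U] = 1.25, Var(U) = 1.5625
E[Q] = -2.5, Var(Q) = 0.083333333
E[U²] = 1.5625 + 1.25² = 3.125
E[Q²] = 0.083333333 + (-2.5)² = 6.3333333
Var(Z) = 3.125*6.3333333 - (1.25*(-2.5))²
= 19.791667 - 9.765625 = 10.026042

10.026042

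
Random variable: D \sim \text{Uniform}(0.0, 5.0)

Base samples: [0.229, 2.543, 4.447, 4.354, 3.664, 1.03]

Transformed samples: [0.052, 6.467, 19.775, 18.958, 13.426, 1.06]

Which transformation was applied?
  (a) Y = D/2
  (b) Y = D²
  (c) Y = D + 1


Checking option (b) Y = D²:
  D = 0.229 -> Y = 0.052 ✓
  D = 2.543 -> Y = 6.467 ✓
  D = 4.447 -> Y = 19.775 ✓
All samples match this transformation.

(b) D²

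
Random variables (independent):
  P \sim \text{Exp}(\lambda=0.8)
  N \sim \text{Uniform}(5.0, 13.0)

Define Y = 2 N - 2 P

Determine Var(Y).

For independent RVs: Var(aX + bY) = a²Var(X) + b²Var(Y)
Var(P) = 1.5625
Var(N) = 5.3333333
Var(Y) = (-2)²*1.5625 + 2²*5.3333333
= 4*1.5625 + 4*5.3333333 = 27.583333

27.583333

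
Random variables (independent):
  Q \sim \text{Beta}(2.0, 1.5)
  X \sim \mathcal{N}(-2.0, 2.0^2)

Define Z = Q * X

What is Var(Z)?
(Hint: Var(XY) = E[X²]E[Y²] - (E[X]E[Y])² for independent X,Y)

Var(XY) = E[X²]E[Y²] - (E[X]E[Y])²
E[Q] = 0.57142857, Var(Q) = 0.054421769
E[X] = -2, Var(X) = 4
E[Q²] = 0.054421769 + 0.57142857² = 0.38095238
E[X²] = 4 + (-2)² = 8
Var(Z) = 0.38095238*8 - (0.57142857*(-2))²
= 3.047619 - 1.3061224 = 1.7414966

1.7414966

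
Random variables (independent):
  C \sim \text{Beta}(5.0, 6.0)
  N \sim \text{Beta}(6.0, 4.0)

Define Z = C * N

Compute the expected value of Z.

For independent RVs: E[XY] = E[X]*E[Y]
E[C] = 0.45454545
E[N] = 0.6
E[Z] = 0.45454545 * 0.6 = 0.27272727

0.27272727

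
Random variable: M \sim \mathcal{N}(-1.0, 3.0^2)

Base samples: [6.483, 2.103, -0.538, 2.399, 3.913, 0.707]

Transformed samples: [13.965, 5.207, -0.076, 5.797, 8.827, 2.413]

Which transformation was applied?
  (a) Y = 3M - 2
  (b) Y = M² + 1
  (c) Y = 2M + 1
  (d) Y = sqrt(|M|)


Checking option (c) Y = 2M + 1:
  M = 6.483 -> Y = 13.965 ✓
  M = 2.103 -> Y = 5.207 ✓
  M = -0.538 -> Y = -0.076 ✓
All samples match this transformation.

(c) 2M + 1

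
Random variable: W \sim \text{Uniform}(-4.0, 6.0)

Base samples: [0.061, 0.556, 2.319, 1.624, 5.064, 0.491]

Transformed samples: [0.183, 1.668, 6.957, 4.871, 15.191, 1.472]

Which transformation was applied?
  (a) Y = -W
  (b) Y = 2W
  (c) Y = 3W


Checking option (c) Y = 3W:
  W = 0.061 -> Y = 0.183 ✓
  W = 0.556 -> Y = 1.668 ✓
  W = 2.319 -> Y = 6.957 ✓
All samples match this transformation.

(c) 3W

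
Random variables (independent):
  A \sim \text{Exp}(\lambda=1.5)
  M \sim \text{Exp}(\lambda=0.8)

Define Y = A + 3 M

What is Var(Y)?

For independent RVs: Var(aX + bY) = a²Var(X) + b²Var(Y)
Var(A) = 0.44444444
Var(M) = 1.5625
Var(Y) = 1²*0.44444444 + 3²*1.5625
= 1*0.44444444 + 9*1.5625 = 14.506944

14.506944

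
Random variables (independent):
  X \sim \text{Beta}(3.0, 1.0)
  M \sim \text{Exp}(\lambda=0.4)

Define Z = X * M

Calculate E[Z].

For independent RVs: E[XY] = E[X]*E[Y]
E[X] = 0.75
E[M] = 2.5
E[Z] = 0.75 * 2.5 = 1.875

1.875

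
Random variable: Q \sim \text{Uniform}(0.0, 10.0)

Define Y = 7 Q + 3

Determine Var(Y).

For Y = aQ + b: Var(Y) = a² * Var(Q)
Var(Q) = (10 - 0)^2/12 = 8.3333333
Var(Y) = 7² * 8.3333333 = 49 * 8.3333333 = 408.33333

408.33333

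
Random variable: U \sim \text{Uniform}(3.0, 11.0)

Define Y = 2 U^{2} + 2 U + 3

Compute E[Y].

E[Y] = 2*E[U²] + 2*E[U] + 3
E[U] = 7
E[U²] = Var(U) + (E[U])² = 5.3333333 + 49 = 54.333333
E[Y] = 2*54.333333 + 2*7 + 3 = 125.66667

125.66667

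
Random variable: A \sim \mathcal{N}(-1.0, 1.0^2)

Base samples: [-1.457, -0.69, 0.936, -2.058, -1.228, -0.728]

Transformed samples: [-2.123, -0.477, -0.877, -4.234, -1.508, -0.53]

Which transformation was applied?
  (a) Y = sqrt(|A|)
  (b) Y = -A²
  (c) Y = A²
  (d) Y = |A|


Checking option (b) Y = -A²:
  A = -1.457 -> Y = -2.123 ✓
  A = -0.69 -> Y = -0.477 ✓
  A = 0.936 -> Y = -0.877 ✓
All samples match this transformation.

(b) -A²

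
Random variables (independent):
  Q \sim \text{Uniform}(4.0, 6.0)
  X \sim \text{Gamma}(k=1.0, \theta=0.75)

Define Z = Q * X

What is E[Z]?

For independent RVs: E[XY] = E[X]*E[Y]
E[Q] = 5
E[X] = 0.75
E[Z] = 5 * 0.75 = 3.75

3.75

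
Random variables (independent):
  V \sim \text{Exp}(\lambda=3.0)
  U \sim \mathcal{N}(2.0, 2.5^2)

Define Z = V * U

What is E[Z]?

For independent RVs: E[XY] = E[X]*E[Y]
E[V] = 0.33333333
E[U] = 2
E[Z] = 0.33333333 * 2 = 0.66666667

0.66666667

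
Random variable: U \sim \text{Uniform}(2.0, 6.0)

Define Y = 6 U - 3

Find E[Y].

For Y = 6U - 3:
E[Y] = 6 * E[U] - 3
E[U] = (2 + 6)/2 = 4
E[Y] = 6 * 4 - 3 = 21

21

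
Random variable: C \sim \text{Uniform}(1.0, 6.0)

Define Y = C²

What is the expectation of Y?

E[C²] = Var(C) + (E[C])² = 2.0833333 + 12.25 = 14.333333

14.333333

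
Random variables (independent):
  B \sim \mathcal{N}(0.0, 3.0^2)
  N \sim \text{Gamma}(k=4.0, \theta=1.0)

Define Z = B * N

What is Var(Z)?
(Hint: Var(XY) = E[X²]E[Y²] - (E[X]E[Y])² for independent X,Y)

Var(XY) = E[X²]E[Y²] - (E[X]E[Y])²
E[B] = 0, Var(B) = 9
E[N] = 4, Var(N) = 4
E[B²] = 9 + 0² = 9
E[N²] = 4 + 4² = 20
Var(Z) = 9*20 - (0*4)²
= 180 - 0 = 180

180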